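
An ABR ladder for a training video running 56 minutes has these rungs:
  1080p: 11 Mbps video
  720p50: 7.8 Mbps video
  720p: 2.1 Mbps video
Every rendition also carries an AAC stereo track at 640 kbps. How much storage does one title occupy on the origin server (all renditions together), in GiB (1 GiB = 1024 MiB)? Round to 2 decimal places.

8.93 GiB

56 min = 3360 s
Audio: 640 kbps = 0.640 Mbps.
Sum of rendition bitrates: (11+0.640) + (7.8+0.640) + (2.1+0.640) = 22.820 Mbps.
× 3360 s = 76,675 Mb = 9,584 MB = 8.926 GiB.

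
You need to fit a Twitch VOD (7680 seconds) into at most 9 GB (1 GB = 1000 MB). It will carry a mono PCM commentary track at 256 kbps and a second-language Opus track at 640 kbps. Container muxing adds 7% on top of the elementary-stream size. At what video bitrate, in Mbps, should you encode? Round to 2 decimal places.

Budget: 9 GB = 72000.0 Mb.
Stream payload after overhead: 72000.0 / 1.07 = 67289.7 Mb.
Total bitrate budget: 67289.7 Mb / 7680 s = 8.762 Mbps.
Audio total: 256 + 640 = 896 kbps = 0.896 Mbps.
Video: 8.762 − 0.896 = 7.866 Mbps.

7.87 Mbps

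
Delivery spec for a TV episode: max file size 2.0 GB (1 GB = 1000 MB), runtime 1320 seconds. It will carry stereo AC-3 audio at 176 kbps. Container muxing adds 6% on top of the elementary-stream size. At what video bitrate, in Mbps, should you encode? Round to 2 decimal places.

Budget: 2.0 GB = 16000.0 Mb.
Stream payload after overhead: 16000.0 / 1.06 = 15094.3 Mb.
Total bitrate budget: 15094.3 Mb / 1320 s = 11.435 Mbps.
Audio: 176 kbps = 0.176 Mbps.
Video: 11.435 − 0.176 = 11.259 Mbps.

11.26 Mbps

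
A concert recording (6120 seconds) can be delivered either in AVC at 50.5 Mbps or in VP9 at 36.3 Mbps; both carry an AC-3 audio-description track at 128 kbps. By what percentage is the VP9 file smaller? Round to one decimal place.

28.0%

Audio: 128 kbps = 0.128 Mbps.
AVC: 50.628 Mbps × 6120 s = 309843.4 Mb = 38.730 GB.
VP9: 36.428 Mbps × 6120 s = 222939.4 Mb = 27.867 GB.
Reduction: (1 − 27.867/38.730) × 100 = 28.05%.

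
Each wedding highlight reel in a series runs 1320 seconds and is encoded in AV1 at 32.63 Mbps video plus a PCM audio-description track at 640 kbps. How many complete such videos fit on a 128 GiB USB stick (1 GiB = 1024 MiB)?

Audio: 640 kbps = 0.640 Mbps.
Total bitrate: 33.270 Mbps.
Per item: 33.270 Mbps × 1320 s = 43,916 Mb = 5,490 MB.
Capacity: 128 GiB = 1,099,512 Mb; 25.04 items → 25 complete.

25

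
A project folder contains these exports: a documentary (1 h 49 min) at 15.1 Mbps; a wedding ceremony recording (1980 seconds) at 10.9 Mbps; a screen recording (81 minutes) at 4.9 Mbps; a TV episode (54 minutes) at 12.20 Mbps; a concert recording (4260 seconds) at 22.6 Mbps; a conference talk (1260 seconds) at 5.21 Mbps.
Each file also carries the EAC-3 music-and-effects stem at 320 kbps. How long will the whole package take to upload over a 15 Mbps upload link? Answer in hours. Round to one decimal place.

Audio: 320 kbps = 0.320 Mbps.
documentary: 15.420 Mbps × 6540 s = 100846.8 Mb
wedding ceremony recording: 11.220 Mbps × 1980 s = 22215.6 Mb
screen recording: 5.220 Mbps × 4860 s = 25369.2 Mb
TV episode: 12.520 Mbps × 3240 s = 40564.8 Mb
concert recording: 22.920 Mbps × 4260 s = 97639.2 Mb
conference talk: 5.530 Mbps × 1260 s = 6967.8 Mb
Total: 293603.4 Mb = 36700.4 MB.
At 15 Mbps: 293603.4 / 15 = 19574 s ≈ 5.44 hours.

5.4 hours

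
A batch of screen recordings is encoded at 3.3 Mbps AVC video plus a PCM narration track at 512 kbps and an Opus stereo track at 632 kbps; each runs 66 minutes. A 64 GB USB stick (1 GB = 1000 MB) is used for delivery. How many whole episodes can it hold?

29

66 min = 3960 s
Audio total: 512 + 632 = 1144 kbps = 1.144 Mbps.
Total bitrate: 4.444 Mbps.
Per item: 4.444 Mbps × 3960 s = 17,598 Mb = 2,200 MB.
Capacity: 64 GB = 512,000 Mb; 29.09 items → 29 complete.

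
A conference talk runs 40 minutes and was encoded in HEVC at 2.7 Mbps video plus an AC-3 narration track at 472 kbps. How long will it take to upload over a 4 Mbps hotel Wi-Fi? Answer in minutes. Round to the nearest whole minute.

40 min = 2400 s
Audio: 472 kbps = 0.472 Mbps.
Total bitrate: 3.172 Mbps.
File: 3.172 Mbps × 2400 s = 7612.8 Mb.
At 4 Mbps: 7612.8 / 4 = 1903.2 s ≈ 31.7 minutes.

32 minutes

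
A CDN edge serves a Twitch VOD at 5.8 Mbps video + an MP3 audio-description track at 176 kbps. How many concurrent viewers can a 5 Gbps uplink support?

Audio: 176 kbps = 0.176 Mbps.
Per-viewer media rate: 5.976 Mbps.
5 Gbps = 5,000 Mbps; 5,000 / 5.976 = 836.68 → 836 viewers.

836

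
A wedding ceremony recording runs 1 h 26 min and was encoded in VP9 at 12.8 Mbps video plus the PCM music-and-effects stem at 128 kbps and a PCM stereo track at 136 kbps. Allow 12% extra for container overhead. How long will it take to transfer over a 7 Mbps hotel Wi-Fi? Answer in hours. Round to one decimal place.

3.0 hours

1 h 26 min = 86 min = 5160 s
Audio total: 128 + 136 = 264 kbps = 0.264 Mbps.
Total bitrate: 13.064 Mbps.
File: 13.064 Mbps × 5160 s = 67410.2 Mb.
With 12% container overhead: ×1.12. → 75499.5 Mb.
At 7 Mbps: 75499.5 / 7 = 10785.6 s ≈ 3 hours.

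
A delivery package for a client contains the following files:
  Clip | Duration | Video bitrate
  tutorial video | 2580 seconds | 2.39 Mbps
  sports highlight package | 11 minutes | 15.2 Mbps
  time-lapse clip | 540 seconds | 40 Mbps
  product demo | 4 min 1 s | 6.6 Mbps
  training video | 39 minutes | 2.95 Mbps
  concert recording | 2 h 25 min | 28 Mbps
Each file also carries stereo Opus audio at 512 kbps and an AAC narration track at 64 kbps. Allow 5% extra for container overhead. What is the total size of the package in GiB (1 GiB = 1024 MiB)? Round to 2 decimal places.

Audio total: 512 + 64 = 576 kbps = 0.576 Mbps.
tutorial video: 2.966 Mbps × 2580 s × 1.05 = 8034.9 Mb
sports highlight package: 15.776 Mbps × 660 s × 1.05 = 10932.8 Mb
time-lapse clip: 40.576 Mbps × 540 s × 1.05 = 23006.6 Mb
product demo: 7.176 Mbps × 241 s × 1.05 = 1815.9 Mb
training video: 3.526 Mbps × 2340 s × 1.05 = 8663.4 Mb
concert recording: 28.576 Mbps × 8700 s × 1.05 = 261041.8 Mb
Total: 313495.3 Mb = 39186.9 MB.
= 36.50 GiB.

36.50 GiB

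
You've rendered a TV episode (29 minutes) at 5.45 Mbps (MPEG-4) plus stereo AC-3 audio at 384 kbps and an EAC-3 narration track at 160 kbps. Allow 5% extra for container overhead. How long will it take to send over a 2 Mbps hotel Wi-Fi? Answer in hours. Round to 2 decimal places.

1.52 hours

29 min = 1740 s
Audio total: 384 + 160 = 544 kbps = 0.544 Mbps.
Total bitrate: 5.994 Mbps.
File: 5.994 Mbps × 1740 s = 10429.6 Mb.
With 5% container overhead: ×1.05. → 10951.0 Mb.
At 2 Mbps: 10951.0 / 2 = 5475.5 s ≈ 1.52 hours.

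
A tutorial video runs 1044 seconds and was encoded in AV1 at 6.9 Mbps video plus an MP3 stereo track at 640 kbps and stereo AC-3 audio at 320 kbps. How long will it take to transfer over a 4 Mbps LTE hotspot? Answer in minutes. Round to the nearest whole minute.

Audio total: 640 + 320 = 960 kbps = 0.960 Mbps.
Total bitrate: 7.860 Mbps.
File: 7.860 Mbps × 1044 s = 8205.8 Mb.
At 4 Mbps: 8205.8 / 4 = 2051.5 s ≈ 34.2 minutes.

34 minutes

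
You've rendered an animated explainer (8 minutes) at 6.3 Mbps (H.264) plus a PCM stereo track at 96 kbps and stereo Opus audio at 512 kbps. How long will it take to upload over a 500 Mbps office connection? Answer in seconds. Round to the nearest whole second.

8 min = 480 s
Audio total: 96 + 512 = 608 kbps = 0.608 Mbps.
Total bitrate: 6.908 Mbps.
File: 6.908 Mbps × 480 s = 3315.8 Mb.
At 500 Mbps: 3315.8 / 500 = 6.6 s ≈ 6.63 seconds.

7 seconds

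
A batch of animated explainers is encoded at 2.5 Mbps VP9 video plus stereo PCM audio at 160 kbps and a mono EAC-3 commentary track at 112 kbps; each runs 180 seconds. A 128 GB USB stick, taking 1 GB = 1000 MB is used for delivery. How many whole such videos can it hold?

2052

Audio total: 160 + 112 = 272 kbps = 0.272 Mbps.
Total bitrate: 2.772 Mbps.
Per item: 2.772 Mbps × 180 s = 499.0 Mb = 62.37 MB.
Capacity: 128 GB = 1,024,000 Mb; 2052.27 items → 2052 complete.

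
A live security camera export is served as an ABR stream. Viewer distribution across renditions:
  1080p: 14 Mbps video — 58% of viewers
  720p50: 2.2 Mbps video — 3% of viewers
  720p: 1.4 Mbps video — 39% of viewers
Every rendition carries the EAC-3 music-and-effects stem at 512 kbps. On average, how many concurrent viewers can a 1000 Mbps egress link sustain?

Audio: 512 kbps = 0.512 Mbps.
Average per-viewer bitrate: 0.58×14.512 + 0.03×2.712 + 0.39×1.912 = 9.244 Mbps.
1000 Mbps = 1,000 Mbps; 1,000 / 9.244 = 108.18 → 108.

108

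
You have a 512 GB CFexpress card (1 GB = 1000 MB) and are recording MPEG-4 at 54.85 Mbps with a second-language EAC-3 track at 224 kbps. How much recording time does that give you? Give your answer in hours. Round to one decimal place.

Audio: 224 kbps = 0.224 Mbps.
Total bitrate: 54.85 + 0.224 = 55.074 Mbps.
Capacity: 512 GB = 4,096,000 Mb.
Recording time: 4,096,000 / 55.074 = 74,373 s ≈ 20.7 hours.

20.7 hours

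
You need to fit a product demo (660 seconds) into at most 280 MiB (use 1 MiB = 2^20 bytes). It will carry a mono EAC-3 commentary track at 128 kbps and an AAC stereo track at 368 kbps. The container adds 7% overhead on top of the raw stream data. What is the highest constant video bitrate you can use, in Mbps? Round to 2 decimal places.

Budget: 280 MiB = 2348.8 Mb.
Stream payload after overhead: 2348.8 / 1.07 = 2195.1 Mb.
Total bitrate budget: 2195.1 Mb / 660 s = 3.326 Mbps.
Audio total: 128 + 368 = 496 kbps = 0.496 Mbps.
Video: 3.326 − 0.496 = 2.830 Mbps.

2.83 Mbps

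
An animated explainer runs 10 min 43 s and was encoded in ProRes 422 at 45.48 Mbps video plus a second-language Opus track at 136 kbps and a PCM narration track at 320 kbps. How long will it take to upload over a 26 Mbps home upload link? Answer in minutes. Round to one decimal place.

18.9 minutes

10 min 43 s = 643 s
Audio total: 136 + 320 = 456 kbps = 0.456 Mbps.
Total bitrate: 45.936 Mbps.
File: 45.936 Mbps × 643 s = 29536.8 Mb.
At 26 Mbps: 29536.8 / 26 = 1136.0 s ≈ 18.9 minutes.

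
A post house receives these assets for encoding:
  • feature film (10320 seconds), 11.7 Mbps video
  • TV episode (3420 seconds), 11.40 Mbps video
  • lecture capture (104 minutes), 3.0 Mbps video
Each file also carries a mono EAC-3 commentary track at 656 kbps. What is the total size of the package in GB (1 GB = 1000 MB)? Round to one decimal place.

Audio: 656 kbps = 0.656 Mbps.
feature film: 12.356 Mbps × 10320 s = 127513.9 Mb
TV episode: 12.056 Mbps × 3420 s = 41231.5 Mb
lecture capture: 3.656 Mbps × 6240 s = 22813.4 Mb
Total: 191558.9 Mb = 23944.9 MB.
= 23.94 GB.

23.9 GB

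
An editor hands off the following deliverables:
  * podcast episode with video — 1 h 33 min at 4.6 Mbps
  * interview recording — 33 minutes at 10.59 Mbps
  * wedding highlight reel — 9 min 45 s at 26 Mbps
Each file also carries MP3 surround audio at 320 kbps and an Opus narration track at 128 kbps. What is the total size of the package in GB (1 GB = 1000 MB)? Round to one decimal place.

Audio total: 320 + 128 = 448 kbps = 0.448 Mbps.
podcast episode with video: 5.048 Mbps × 5580 s = 28167.8 Mb
interview recording: 11.038 Mbps × 1980 s = 21855.2 Mb
wedding highlight reel: 26.448 Mbps × 585 s = 15472.1 Mb
Total: 65495.2 Mb = 8186.9 MB.
= 8.187 GB.

8.2 GB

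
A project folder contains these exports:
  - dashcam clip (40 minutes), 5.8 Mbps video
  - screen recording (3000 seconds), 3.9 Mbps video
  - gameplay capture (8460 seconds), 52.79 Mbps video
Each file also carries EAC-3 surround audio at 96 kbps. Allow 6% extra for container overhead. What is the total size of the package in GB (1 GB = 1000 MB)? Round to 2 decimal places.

62.75 GB

Audio: 96 kbps = 0.096 Mbps.
dashcam clip: 5.896 Mbps × 2400 s × 1.06 = 14999.4 Mb
screen recording: 3.996 Mbps × 3000 s × 1.06 = 12707.3 Mb
gameplay capture: 52.886 Mbps × 8460 s × 1.06 = 474260.5 Mb
Total: 501967.2 Mb = 62745.9 MB.
= 62.75 GB.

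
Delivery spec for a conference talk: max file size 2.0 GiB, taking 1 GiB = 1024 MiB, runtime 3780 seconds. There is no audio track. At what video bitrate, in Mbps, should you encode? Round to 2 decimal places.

Budget: 2.0 GiB = 17179.9 Mb.
Total bitrate budget: 17179.9 Mb / 3780 s = 4.545 Mbps.

4.54 Mbps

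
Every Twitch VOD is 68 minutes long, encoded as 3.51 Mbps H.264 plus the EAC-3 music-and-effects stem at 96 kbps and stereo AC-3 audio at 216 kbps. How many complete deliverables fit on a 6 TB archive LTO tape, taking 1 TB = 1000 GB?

3078

68 min = 4080 s
Audio total: 96 + 216 = 312 kbps = 0.312 Mbps.
Total bitrate: 3.822 Mbps.
Per item: 3.822 Mbps × 4080 s = 15,594 Mb = 1,949 MB.
Capacity: 6 TB = 48,000,000 Mb; 3078.15 items → 3078 complete.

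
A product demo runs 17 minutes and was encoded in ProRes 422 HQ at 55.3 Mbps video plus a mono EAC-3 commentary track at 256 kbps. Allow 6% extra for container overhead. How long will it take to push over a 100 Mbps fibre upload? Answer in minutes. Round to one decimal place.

17 min = 1020 s
Audio: 256 kbps = 0.256 Mbps.
Total bitrate: 55.556 Mbps.
File: 55.556 Mbps × 1020 s = 56667.1 Mb.
With 6% container overhead: ×1.06. → 60067.1 Mb.
At 100 Mbps: 60067.1 / 100 = 600.7 s ≈ 10 minutes.

10.0 minutes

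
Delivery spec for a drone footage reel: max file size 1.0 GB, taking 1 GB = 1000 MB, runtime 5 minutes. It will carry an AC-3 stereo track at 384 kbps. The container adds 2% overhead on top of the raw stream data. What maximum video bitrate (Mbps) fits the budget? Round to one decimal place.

Budget: 1.0 GB = 8000.0 Mb.
Stream payload after overhead: 8000.0 / 1.02 = 7843.1 Mb.
5 min = 300 s
Total bitrate budget: 7843.1 Mb / 300 s = 26.144 Mbps.
Audio: 384 kbps = 0.384 Mbps.
Video: 26.144 − 0.384 = 25.760 Mbps.

25.8 Mbps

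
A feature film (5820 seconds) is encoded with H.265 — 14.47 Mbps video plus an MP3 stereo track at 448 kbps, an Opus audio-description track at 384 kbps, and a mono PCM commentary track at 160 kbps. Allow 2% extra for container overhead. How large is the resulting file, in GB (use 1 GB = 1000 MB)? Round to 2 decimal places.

11.47 GB

Audio total: 448 + 384 + 160 = 992 kbps = 0.992 Mbps.
Total bitrate: 14.47 + 0.992 = 15.462 Mbps.
Stream data: 15.462 Mbps × 5820 s = 89988.8 Mb.
With 2% container overhead: ×1.02.
91,789 Mb ÷ 8 = 11,474 MB → 11.47 GB.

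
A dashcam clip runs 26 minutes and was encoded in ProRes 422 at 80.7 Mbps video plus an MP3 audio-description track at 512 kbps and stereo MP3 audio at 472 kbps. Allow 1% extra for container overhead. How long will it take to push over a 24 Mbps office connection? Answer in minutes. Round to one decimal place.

26 min = 1560 s
Audio total: 512 + 472 = 984 kbps = 0.984 Mbps.
Total bitrate: 81.684 Mbps.
File: 81.684 Mbps × 1560 s = 127427.0 Mb.
With 1% container overhead: ×1.01. → 128701.3 Mb.
At 24 Mbps: 128701.3 / 24 = 5362.6 s ≈ 89.4 minutes.

89.4 minutes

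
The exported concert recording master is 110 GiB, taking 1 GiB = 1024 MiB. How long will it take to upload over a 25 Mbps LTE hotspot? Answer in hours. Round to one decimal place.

10.5 hours

File: 110 GiB = 944892.8 Mb.
At 25 Mbps: 944892.8 / 25 = 37795.7 s ≈ 10.5 hours.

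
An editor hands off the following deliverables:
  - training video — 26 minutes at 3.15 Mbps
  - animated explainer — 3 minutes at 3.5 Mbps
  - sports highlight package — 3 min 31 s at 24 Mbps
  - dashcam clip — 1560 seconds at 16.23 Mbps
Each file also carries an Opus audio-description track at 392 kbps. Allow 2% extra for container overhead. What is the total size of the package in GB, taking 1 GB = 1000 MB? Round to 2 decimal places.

Audio: 392 kbps = 0.392 Mbps.
training video: 3.542 Mbps × 1560 s × 1.02 = 5636.0 Mb
animated explainer: 3.892 Mbps × 180 s × 1.02 = 714.6 Mb
sports highlight package: 24.392 Mbps × 211 s × 1.02 = 5249.6 Mb
dashcam clip: 16.622 Mbps × 1560 s × 1.02 = 26448.9 Mb
Total: 38049.2 Mb = 4756.1 MB.
= 4.756 GB.

4.76 GB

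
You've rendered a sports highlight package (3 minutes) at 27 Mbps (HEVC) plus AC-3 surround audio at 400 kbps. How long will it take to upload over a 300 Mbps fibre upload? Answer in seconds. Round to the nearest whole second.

16 seconds

3 min = 180 s
Audio: 400 kbps = 0.400 Mbps.
Total bitrate: 27.400 Mbps.
File: 27.400 Mbps × 180 s = 4932.0 Mb.
At 300 Mbps: 4932.0 / 300 = 16.4 s ≈ 16.4 seconds.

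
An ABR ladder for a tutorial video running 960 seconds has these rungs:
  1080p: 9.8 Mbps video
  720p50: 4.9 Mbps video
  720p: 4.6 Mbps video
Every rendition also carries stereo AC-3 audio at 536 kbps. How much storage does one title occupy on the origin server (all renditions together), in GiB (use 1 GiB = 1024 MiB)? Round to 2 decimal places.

2.34 GiB

Audio: 536 kbps = 0.536 Mbps.
Sum of rendition bitrates: (9.8+0.536) + (4.9+0.536) + (4.6+0.536) = 20.908 Mbps.
× 960 s = 20,072 Mb = 2,509 MB = 2.337 GiB.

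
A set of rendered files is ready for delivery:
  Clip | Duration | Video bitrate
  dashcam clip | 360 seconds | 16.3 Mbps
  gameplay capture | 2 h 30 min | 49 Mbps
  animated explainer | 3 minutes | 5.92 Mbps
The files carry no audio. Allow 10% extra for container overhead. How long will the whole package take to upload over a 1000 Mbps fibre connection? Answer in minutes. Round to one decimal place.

8.2 minutes

dashcam clip: 16.300 Mbps × 360 s × 1.10 = 6454.8 Mb
gameplay capture: 49.000 Mbps × 9000 s × 1.10 = 485100.0 Mb
animated explainer: 5.920 Mbps × 180 s × 1.10 = 1172.2 Mb
Total: 492727.0 Mb = 61590.9 MB.
At 1000 Mbps: 492727.0 / 1000 = 493 s ≈ 8.21 minutes.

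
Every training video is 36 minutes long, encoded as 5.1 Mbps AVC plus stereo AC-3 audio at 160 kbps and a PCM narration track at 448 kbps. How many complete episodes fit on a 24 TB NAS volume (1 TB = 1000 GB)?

15572

36 min = 2160 s
Audio total: 160 + 448 = 608 kbps = 0.608 Mbps.
Total bitrate: 5.708 Mbps.
Per item: 5.708 Mbps × 2160 s = 12,329 Mb = 1,541 MB.
Capacity: 24 TB = 192,000,000 Mb; 15572.69 items → 15572 complete.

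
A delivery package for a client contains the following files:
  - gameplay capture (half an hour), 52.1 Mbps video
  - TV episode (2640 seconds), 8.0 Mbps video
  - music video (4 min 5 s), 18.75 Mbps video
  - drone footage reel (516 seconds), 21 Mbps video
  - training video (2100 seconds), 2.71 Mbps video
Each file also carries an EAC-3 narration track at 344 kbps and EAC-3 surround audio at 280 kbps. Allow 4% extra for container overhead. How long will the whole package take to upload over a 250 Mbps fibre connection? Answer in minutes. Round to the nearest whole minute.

10 minutes

Audio total: 344 + 280 = 624 kbps = 0.624 Mbps.
gameplay capture: 52.724 Mbps × 1800 s × 1.04 = 98699.3 Mb
TV episode: 8.624 Mbps × 2640 s × 1.04 = 23678.1 Mb
music video: 19.374 Mbps × 245 s × 1.04 = 4936.5 Mb
drone footage reel: 21.624 Mbps × 516 s × 1.04 = 11604.3 Mb
training video: 3.334 Mbps × 2100 s × 1.04 = 7281.5 Mb
Total: 146199.6 Mb = 18275.0 MB.
At 250 Mbps: 146199.6 / 250 = 585 s ≈ 9.75 minutes.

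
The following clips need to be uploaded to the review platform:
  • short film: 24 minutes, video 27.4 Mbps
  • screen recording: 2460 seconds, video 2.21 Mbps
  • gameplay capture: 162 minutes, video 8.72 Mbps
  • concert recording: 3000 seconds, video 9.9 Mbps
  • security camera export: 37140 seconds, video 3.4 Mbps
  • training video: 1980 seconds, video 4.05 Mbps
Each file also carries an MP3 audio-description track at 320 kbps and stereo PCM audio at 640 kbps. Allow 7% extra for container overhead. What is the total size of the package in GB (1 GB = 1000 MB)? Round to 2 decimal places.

Audio total: 320 + 640 = 960 kbps = 0.960 Mbps.
short film: 28.360 Mbps × 1440 s × 1.07 = 43697.1 Mb
screen recording: 3.170 Mbps × 2460 s × 1.07 = 8344.1 Mb
gameplay capture: 9.680 Mbps × 9720 s × 1.07 = 100675.9 Mb
concert recording: 10.860 Mbps × 3000 s × 1.07 = 34860.6 Mb
security camera export: 4.360 Mbps × 37140 s × 1.07 = 173265.5 Mb
training video: 5.010 Mbps × 1980 s × 1.07 = 10614.2 Mb
Total: 371457.3 Mb = 46432.2 MB.
= 46.43 GB.

46.43 GB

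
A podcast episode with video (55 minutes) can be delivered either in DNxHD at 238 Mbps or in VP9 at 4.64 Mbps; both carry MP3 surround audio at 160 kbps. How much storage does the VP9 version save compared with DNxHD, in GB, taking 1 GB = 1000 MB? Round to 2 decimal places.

55 min = 3300 s
Audio: 160 kbps = 0.160 Mbps.
DNxHD: 238.160 Mbps × 3300 s = 785928.0 Mb = 98.241 GB.
VP9: 4.800 Mbps × 3300 s = 15840.0 Mb = 1.980 GB.
Saving: 98.241 − 1.980 = 96.261 GB.

96.26 GB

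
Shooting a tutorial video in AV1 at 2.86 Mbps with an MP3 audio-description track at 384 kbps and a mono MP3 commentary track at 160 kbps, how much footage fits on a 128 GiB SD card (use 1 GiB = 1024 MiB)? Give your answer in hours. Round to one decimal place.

89.7 hours

Audio total: 384 + 160 = 544 kbps = 0.544 Mbps.
Total bitrate: 2.86 + 0.544 = 3.404 Mbps.
Capacity: 128 GiB = 1,099,512 Mb.
Recording time: 1,099,512 / 3.404 = 323,006 s ≈ 89.7 hours.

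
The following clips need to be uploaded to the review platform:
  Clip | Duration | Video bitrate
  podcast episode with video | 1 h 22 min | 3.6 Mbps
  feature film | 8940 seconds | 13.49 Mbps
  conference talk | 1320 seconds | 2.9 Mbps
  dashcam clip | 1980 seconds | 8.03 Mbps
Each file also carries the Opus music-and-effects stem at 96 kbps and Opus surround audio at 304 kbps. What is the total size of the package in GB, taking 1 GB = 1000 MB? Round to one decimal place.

Audio total: 96 + 304 = 400 kbps = 0.400 Mbps.
podcast episode with video: 4.000 Mbps × 4920 s = 19680.0 Mb
feature film: 13.890 Mbps × 8940 s = 124176.6 Mb
conference talk: 3.300 Mbps × 1320 s = 4356.0 Mb
dashcam clip: 8.430 Mbps × 1980 s = 16691.4 Mb
Total: 164904.0 Mb = 20613.0 MB.
= 20.61 GB.

20.6 GB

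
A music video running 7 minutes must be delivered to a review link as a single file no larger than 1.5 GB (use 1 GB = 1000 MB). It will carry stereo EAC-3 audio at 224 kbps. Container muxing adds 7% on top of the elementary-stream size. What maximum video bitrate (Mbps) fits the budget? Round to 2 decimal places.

Budget: 1.5 GB = 12000.0 Mb.
Stream payload after overhead: 12000.0 / 1.07 = 11215.0 Mb.
7 min = 420 s
Total bitrate budget: 11215.0 Mb / 420 s = 26.702 Mbps.
Audio: 224 kbps = 0.224 Mbps.
Video: 26.702 − 0.224 = 26.478 Mbps.

26.48 Mbps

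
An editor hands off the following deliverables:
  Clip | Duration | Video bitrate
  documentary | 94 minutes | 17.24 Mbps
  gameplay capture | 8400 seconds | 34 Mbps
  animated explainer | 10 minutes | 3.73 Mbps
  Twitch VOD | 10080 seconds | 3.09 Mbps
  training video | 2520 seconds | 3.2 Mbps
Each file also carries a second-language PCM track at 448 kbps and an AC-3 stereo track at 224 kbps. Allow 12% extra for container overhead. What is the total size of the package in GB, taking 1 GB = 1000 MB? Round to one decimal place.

Audio total: 448 + 224 = 672 kbps = 0.672 Mbps.
documentary: 17.912 Mbps × 5640 s × 1.12 = 113146.5 Mb
gameplay capture: 34.672 Mbps × 8400 s × 1.12 = 326194.2 Mb
animated explainer: 4.402 Mbps × 600 s × 1.12 = 2958.1 Mb
Twitch VOD: 3.762 Mbps × 10080 s × 1.12 = 42471.5 Mb
training video: 3.872 Mbps × 2520 s × 1.12 = 10928.3 Mb
Total: 495698.6 Mb = 61962.3 MB.
= 61.96 GB.

62.0 GB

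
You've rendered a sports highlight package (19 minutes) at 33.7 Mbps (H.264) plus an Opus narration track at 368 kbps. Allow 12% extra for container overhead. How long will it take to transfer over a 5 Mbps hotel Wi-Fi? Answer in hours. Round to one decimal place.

19 min = 1140 s
Audio: 368 kbps = 0.368 Mbps.
Total bitrate: 34.068 Mbps.
File: 34.068 Mbps × 1140 s = 38837.5 Mb.
With 12% container overhead: ×1.12. → 43498.0 Mb.
At 5 Mbps: 43498.0 / 5 = 8699.6 s ≈ 2.42 hours.

2.4 hours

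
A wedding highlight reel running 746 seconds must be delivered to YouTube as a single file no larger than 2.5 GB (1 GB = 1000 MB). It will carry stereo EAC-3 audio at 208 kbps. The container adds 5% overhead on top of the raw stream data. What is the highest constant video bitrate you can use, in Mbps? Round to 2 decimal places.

25.33 Mbps

Budget: 2.5 GB = 20000.0 Mb.
Stream payload after overhead: 20000.0 / 1.05 = 19047.6 Mb.
Total bitrate budget: 19047.6 Mb / 746 s = 25.533 Mbps.
Audio: 208 kbps = 0.208 Mbps.
Video: 25.533 − 0.208 = 25.325 Mbps.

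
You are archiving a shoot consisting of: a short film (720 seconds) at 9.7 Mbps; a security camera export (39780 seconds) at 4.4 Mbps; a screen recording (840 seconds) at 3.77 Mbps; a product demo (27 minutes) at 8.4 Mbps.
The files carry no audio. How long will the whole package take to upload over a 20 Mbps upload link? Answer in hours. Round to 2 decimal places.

short film: 9.700 Mbps × 720 s = 6984.0 Mb
security camera export: 4.400 Mbps × 39780 s = 175032.0 Mb
screen recording: 3.770 Mbps × 840 s = 3166.8 Mb
product demo: 8.400 Mbps × 1620 s = 13608.0 Mb
Total: 198790.8 Mb = 24848.8 MB.
At 20 Mbps: 198790.8 / 20 = 9940 s ≈ 2.76 hours.

2.76 hours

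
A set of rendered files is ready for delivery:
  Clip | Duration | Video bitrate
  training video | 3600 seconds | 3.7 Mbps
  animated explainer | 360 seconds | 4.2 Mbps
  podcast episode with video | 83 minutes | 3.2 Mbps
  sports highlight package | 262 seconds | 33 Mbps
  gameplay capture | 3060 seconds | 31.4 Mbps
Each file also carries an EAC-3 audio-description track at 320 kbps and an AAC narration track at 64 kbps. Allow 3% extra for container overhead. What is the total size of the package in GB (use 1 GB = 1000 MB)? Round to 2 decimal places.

Audio total: 320 + 64 = 384 kbps = 0.384 Mbps.
training video: 4.084 Mbps × 3600 s × 1.03 = 15143.5 Mb
animated explainer: 4.584 Mbps × 360 s × 1.03 = 1699.7 Mb
podcast episode with video: 3.584 Mbps × 4980 s × 1.03 = 18383.8 Mb
sports highlight package: 33.384 Mbps × 262 s × 1.03 = 9009.0 Mb
gameplay capture: 31.784 Mbps × 3060 s × 1.03 = 100176.8 Mb
Total: 144412.8 Mb = 18051.6 MB.
= 18.05 GB.

18.05 GB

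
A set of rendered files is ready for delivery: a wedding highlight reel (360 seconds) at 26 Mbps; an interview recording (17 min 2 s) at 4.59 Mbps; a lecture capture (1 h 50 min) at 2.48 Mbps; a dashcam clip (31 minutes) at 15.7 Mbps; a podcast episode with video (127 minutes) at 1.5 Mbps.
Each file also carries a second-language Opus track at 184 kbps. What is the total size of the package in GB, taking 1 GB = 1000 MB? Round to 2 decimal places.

Audio: 184 kbps = 0.184 Mbps.
wedding highlight reel: 26.184 Mbps × 360 s = 9426.2 Mb
interview recording: 4.774 Mbps × 1022 s = 4879.0 Mb
lecture capture: 2.664 Mbps × 6600 s = 17582.4 Mb
dashcam clip: 15.884 Mbps × 1860 s = 29544.2 Mb
podcast episode with video: 1.684 Mbps × 7620 s = 12832.1 Mb
Total: 74264.0 Mb = 9283.0 MB.
= 9.283 GB.

9.28 GB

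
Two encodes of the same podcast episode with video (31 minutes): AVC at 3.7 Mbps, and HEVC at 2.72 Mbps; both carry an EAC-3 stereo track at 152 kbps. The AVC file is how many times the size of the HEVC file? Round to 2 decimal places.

31 min = 1860 s
Audio: 152 kbps = 0.152 Mbps.
AVC: 3.852 Mbps × 1860 s = 7164.7 Mb = 0.896 GB.
HEVC: 2.872 Mbps × 1860 s = 5341.9 Mb = 0.668 GB.
Ratio: 0.896 / 0.668 = 1.341.

1.34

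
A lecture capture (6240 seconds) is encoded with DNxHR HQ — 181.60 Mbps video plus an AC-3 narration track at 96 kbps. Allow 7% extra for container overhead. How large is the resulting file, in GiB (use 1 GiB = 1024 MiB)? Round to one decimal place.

Audio: 96 kbps = 0.096 Mbps.
Total bitrate: 181.60 + 0.096 = 181.696 Mbps.
Stream data: 181.696 Mbps × 6240 s = 1133783.0 Mb.
With 7% container overhead: ×1.07.
1,213,148 Mb = 151,643,481,600 bytes ÷ 1,073,741,824 = 141.2 GiB.

141.2 GiB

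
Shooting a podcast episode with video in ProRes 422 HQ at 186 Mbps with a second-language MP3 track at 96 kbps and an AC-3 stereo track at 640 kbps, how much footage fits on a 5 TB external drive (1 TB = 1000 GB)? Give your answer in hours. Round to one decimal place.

59.5 hours

Audio total: 96 + 640 = 736 kbps = 0.736 Mbps.
Total bitrate: 186 + 0.736 = 186.736 Mbps.
Capacity: 5 TB = 40,000,000 Mb.
Recording time: 40,000,000 / 186.736 = 214,206 s ≈ 59.5 hours.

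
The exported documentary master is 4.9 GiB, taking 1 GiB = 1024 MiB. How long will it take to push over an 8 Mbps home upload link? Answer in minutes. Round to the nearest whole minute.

File: 4.9 GiB = 42090.7 Mb.
At 8 Mbps: 42090.7 / 8 = 5261.3 s ≈ 87.7 minutes.

88 minutes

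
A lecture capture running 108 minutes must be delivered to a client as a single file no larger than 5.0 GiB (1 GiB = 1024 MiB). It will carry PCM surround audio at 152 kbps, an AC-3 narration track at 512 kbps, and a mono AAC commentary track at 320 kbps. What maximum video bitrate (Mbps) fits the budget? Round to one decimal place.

5.6 Mbps

Budget: 5.0 GiB = 42949.7 Mb.
108 min = 6480 s
Total bitrate budget: 42949.7 Mb / 6480 s = 6.628 Mbps.
Audio total: 152 + 512 + 320 = 984 kbps = 0.984 Mbps.
Video: 6.628 − 0.984 = 5.644 Mbps.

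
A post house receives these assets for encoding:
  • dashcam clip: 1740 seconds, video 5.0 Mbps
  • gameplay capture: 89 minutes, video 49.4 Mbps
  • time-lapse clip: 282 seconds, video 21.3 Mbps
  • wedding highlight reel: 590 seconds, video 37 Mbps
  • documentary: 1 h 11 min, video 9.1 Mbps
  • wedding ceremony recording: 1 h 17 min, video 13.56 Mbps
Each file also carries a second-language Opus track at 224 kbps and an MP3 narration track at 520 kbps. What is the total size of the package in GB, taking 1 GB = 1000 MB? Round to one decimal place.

Audio total: 224 + 520 = 744 kbps = 0.744 Mbps.
dashcam clip: 5.744 Mbps × 1740 s = 9994.6 Mb
gameplay capture: 50.144 Mbps × 5340 s = 267769.0 Mb
time-lapse clip: 22.044 Mbps × 282 s = 6216.4 Mb
wedding highlight reel: 37.744 Mbps × 590 s = 22269.0 Mb
documentary: 9.844 Mbps × 4260 s = 41935.4 Mb
wedding ceremony recording: 14.304 Mbps × 4620 s = 66084.5 Mb
Total: 414268.8 Mb = 51783.6 MB.
= 51.78 GB.

51.8 GB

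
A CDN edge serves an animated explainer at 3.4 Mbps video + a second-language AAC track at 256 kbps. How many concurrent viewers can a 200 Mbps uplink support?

Audio: 256 kbps = 0.256 Mbps.
Per-viewer media rate: 3.656 Mbps.
200 Mbps = 200.0 Mbps; 200.0 / 3.656 = 54.70 → 54 viewers.

54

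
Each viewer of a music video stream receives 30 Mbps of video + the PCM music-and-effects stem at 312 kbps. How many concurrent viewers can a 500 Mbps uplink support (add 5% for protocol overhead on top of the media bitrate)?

Audio: 312 kbps = 0.312 Mbps.
Per-viewer media rate: 30.312 Mbps.
On the wire with 5% overhead: 31.828 Mbps.
500 Mbps = 500.0 Mbps; 500.0 / 31.828 = 15.71 → 15 viewers.

15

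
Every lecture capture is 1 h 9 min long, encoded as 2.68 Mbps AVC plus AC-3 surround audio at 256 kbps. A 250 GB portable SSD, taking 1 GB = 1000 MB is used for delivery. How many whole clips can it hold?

1 h 9 min = 69 min = 4140 s
Audio: 256 kbps = 0.256 Mbps.
Total bitrate: 2.936 Mbps.
Per item: 2.936 Mbps × 4140 s = 12,155 Mb = 1,519 MB.
Capacity: 250 GB = 2,000,000 Mb; 164.54 items → 164 complete.

164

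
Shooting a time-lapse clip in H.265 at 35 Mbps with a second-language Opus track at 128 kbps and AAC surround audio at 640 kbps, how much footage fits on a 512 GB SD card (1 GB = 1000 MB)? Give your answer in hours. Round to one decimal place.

Audio total: 128 + 640 = 768 kbps = 0.768 Mbps.
Total bitrate: 35 + 0.768 = 35.768 Mbps.
Capacity: 512 GB = 4,096,000 Mb.
Recording time: 4,096,000 / 35.768 = 114,516 s ≈ 31.8 hours.

31.8 hours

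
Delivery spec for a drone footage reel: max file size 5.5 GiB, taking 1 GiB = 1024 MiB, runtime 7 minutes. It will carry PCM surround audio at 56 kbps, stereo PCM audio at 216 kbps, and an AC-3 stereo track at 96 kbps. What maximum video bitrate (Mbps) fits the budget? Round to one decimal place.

Budget: 5.5 GiB = 47244.6 Mb.
7 min = 420 s
Total bitrate budget: 47244.6 Mb / 420 s = 112.487 Mbps.
Audio total: 56 + 216 + 96 = 368 kbps = 0.368 Mbps.
Video: 112.487 − 0.368 = 112.119 Mbps.

112.1 Mbps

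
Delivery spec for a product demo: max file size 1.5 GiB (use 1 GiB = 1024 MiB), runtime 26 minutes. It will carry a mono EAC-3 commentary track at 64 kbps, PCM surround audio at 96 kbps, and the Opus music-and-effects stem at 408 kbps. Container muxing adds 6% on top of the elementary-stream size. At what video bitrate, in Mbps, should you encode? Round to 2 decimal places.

Budget: 1.5 GiB = 12884.9 Mb.
Stream payload after overhead: 12884.9 / 1.06 = 12155.6 Mb.
26 min = 1560 s
Total bitrate budget: 12155.6 Mb / 1560 s = 7.792 Mbps.
Audio total: 64 + 96 + 408 = 568 kbps = 0.568 Mbps.
Video: 7.792 − 0.568 = 7.224 Mbps.

7.22 Mbps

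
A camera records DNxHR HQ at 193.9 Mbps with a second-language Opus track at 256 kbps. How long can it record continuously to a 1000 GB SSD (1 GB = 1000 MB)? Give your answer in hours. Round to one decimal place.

Audio: 256 kbps = 0.256 Mbps.
Total bitrate: 193.9 + 0.256 = 194.156 Mbps.
Capacity: 1000 GB = 8,000,000 Mb.
Recording time: 8,000,000 / 194.156 = 41,204 s ≈ 11.4 hours.

11.4 hours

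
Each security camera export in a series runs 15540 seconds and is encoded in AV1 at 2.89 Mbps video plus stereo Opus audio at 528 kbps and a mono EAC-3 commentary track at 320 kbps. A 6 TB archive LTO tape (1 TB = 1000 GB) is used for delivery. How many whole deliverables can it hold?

Audio total: 528 + 320 = 848 kbps = 0.848 Mbps.
Total bitrate: 3.738 Mbps.
Per item: 3.738 Mbps × 15540 s = 58,089 Mb = 7,261 MB.
Capacity: 6 TB = 48,000,000 Mb; 826.33 items → 826 complete.

826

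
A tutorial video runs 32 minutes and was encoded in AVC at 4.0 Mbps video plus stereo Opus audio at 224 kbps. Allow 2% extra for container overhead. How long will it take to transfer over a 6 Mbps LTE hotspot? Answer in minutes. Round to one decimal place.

32 min = 1920 s
Audio: 224 kbps = 0.224 Mbps.
Total bitrate: 4.224 Mbps.
File: 4.224 Mbps × 1920 s = 8110.1 Mb.
With 2% container overhead: ×1.02. → 8272.3 Mb.
At 6 Mbps: 8272.3 / 6 = 1378.7 s ≈ 23 minutes.

23.0 minutes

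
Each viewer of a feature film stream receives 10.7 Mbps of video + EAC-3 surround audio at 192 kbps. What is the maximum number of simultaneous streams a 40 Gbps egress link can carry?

3672

Audio: 192 kbps = 0.192 Mbps.
Per-viewer media rate: 10.892 Mbps.
40 Gbps = 40,000 Mbps; 40,000 / 10.892 = 3672.42 → 3672 viewers.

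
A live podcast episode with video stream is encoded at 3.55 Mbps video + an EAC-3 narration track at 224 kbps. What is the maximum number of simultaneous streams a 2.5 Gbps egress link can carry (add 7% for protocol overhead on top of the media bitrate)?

Audio: 224 kbps = 0.224 Mbps.
Per-viewer media rate: 3.774 Mbps.
On the wire with 7% overhead: 4.038 Mbps.
2.5 Gbps = 2,500 Mbps; 2,500 / 4.038 = 619.09 → 619 viewers.

619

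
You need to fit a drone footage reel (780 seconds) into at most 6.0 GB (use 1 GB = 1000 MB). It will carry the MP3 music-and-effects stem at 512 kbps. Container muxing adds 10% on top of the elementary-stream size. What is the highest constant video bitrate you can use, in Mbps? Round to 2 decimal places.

Budget: 6.0 GB = 48000.0 Mb.
Stream payload after overhead: 48000.0 / 1.10 = 43636.4 Mb.
Total bitrate budget: 43636.4 Mb / 780 s = 55.944 Mbps.
Audio: 512 kbps = 0.512 Mbps.
Video: 55.944 − 0.512 = 55.432 Mbps.

55.43 Mbps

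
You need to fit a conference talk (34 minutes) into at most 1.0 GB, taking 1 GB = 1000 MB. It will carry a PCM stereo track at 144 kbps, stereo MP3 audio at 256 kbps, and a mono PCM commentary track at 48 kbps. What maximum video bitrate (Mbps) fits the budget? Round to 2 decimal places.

3.47 Mbps

Budget: 1.0 GB = 8000.0 Mb.
34 min = 2040 s
Total bitrate budget: 8000.0 Mb / 2040 s = 3.922 Mbps.
Audio total: 144 + 256 + 48 = 448 kbps = 0.448 Mbps.
Video: 3.922 − 0.448 = 3.474 Mbps.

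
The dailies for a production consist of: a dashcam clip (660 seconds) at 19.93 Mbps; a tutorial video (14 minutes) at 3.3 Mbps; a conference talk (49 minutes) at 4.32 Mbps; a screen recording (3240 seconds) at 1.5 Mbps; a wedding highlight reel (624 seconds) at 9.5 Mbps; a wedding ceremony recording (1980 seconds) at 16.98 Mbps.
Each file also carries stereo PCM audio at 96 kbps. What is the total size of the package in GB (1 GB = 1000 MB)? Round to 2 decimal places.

9.25 GB

Audio: 96 kbps = 0.096 Mbps.
dashcam clip: 20.026 Mbps × 660 s = 13217.2 Mb
tutorial video: 3.396 Mbps × 840 s = 2852.6 Mb
conference talk: 4.416 Mbps × 2940 s = 12983.0 Mb
screen recording: 1.596 Mbps × 3240 s = 5171.0 Mb
wedding highlight reel: 9.596 Mbps × 624 s = 5987.9 Mb
wedding ceremony recording: 17.076 Mbps × 1980 s = 33810.5 Mb
Total: 74022.3 Mb = 9252.8 MB.
= 9.253 GB.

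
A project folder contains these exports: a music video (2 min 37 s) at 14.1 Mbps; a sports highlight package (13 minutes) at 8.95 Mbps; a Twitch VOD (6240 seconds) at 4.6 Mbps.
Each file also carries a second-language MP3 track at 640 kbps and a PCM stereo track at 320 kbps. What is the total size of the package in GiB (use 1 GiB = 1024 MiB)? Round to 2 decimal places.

5.21 GiB

Audio total: 640 + 320 = 960 kbps = 0.960 Mbps.
music video: 15.060 Mbps × 157 s = 2364.4 Mb
sports highlight package: 9.910 Mbps × 780 s = 7729.8 Mb
Twitch VOD: 5.560 Mbps × 6240 s = 34694.4 Mb
Total: 44788.6 Mb = 5598.6 MB.
= 5.214 GiB.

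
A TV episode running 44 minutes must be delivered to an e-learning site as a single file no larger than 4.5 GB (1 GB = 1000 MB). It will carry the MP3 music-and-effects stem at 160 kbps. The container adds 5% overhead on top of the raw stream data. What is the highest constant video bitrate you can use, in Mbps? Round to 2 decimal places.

12.83 Mbps

Budget: 4.5 GB = 36000.0 Mb.
Stream payload after overhead: 36000.0 / 1.05 = 34285.7 Mb.
44 min = 2640 s
Total bitrate budget: 34285.7 Mb / 2640 s = 12.987 Mbps.
Audio: 160 kbps = 0.160 Mbps.
Video: 12.987 − 0.160 = 12.827 Mbps.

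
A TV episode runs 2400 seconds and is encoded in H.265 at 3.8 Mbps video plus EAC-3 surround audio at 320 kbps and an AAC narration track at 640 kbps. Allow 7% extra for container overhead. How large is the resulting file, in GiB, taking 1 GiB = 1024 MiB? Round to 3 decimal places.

Audio total: 320 + 640 = 960 kbps = 0.960 Mbps.
Total bitrate: 3.8 + 0.960 = 4.760 Mbps.
Stream data: 4.760 Mbps × 2400 s = 11424.0 Mb.
With 7% container overhead: ×1.07.
12,224 Mb = 1,527,960,000 bytes ÷ 1,073,741,824 = 1.423 GiB.

1.423 GiB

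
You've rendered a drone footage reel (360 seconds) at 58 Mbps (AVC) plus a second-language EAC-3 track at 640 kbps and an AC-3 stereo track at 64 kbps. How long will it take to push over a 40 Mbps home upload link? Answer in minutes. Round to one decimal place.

8.8 minutes

Audio total: 640 + 64 = 704 kbps = 0.704 Mbps.
Total bitrate: 58.704 Mbps.
File: 58.704 Mbps × 360 s = 21133.4 Mb.
At 40 Mbps: 21133.4 / 40 = 528.3 s ≈ 8.81 minutes.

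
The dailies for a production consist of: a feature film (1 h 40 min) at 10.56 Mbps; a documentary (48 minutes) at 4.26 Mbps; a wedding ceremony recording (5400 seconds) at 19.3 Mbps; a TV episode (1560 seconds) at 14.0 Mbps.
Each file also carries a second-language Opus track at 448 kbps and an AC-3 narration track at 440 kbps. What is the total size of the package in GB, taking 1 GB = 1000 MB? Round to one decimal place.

27.0 GB

Audio total: 448 + 440 = 888 kbps = 0.888 Mbps.
feature film: 11.448 Mbps × 6000 s = 68688.0 Mb
documentary: 5.148 Mbps × 2880 s = 14826.2 Mb
wedding ceremony recording: 20.188 Mbps × 5400 s = 109015.2 Mb
TV episode: 14.888 Mbps × 1560 s = 23225.3 Mb
Total: 215754.7 Mb = 26969.3 MB.
= 26.97 GB.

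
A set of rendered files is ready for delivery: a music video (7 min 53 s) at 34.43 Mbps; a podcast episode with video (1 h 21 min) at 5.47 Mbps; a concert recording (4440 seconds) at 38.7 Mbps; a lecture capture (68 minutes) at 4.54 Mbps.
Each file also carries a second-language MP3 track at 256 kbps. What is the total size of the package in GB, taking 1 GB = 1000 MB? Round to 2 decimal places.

29.60 GB

Audio: 256 kbps = 0.256 Mbps.
music video: 34.686 Mbps × 473 s = 16406.5 Mb
podcast episode with video: 5.726 Mbps × 4860 s = 27828.4 Mb
concert recording: 38.956 Mbps × 4440 s = 172964.6 Mb
lecture capture: 4.796 Mbps × 4080 s = 19567.7 Mb
Total: 236767.2 Mb = 29595.9 MB.
= 29.60 GB.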